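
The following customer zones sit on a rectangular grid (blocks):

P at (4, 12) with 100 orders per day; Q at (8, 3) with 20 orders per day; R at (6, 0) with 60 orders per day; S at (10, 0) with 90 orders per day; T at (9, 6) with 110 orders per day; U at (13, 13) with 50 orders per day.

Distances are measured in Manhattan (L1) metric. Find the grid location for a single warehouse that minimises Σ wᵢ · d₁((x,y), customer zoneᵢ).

(9, 6)

Manhattan distance separates: Σwᵢ(|x−xᵢ|+|y−yᵢ|) = Σwᵢ|x−xᵢ| + Σwᵢ|y−yᵢ|, so x and y are optimised independently as 1-D weighted medians.
Total weight W = 430; half = 215.
x-coordinate, sorted with cumulative weight:
  x=4 (P, w=100) cum 100
  x=6 (R, w=60) cum 160
  x=8 (Q, w=20) cum 180
  x=9 (T, w=110) cum 290  ← median
  x=10 (S, w=90) cum 380
  x=13 (U, w=50) cum 430
⇒ x* = 9
y-coordinate, sorted with cumulative weight:
  y=0 (R, w=60) cum 60
  y=0 (S, w=90) cum 150
  y=3 (Q, w=20) cum 170
  y=6 (T, w=110) cum 280  ← median
  y=12 (P, w=100) cum 380
  y=13 (U, w=50) cum 430
⇒ y* = 6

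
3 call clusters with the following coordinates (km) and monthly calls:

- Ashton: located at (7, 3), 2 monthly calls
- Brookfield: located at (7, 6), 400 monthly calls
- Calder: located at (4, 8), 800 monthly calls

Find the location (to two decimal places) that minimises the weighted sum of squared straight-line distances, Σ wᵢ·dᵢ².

(5.00, 7.33)

The minimiser of Σwᵢ‖p−pᵢ‖² is the weighted centroid p* = (Σwᵢpᵢ)/(Σwᵢ).
Σwᵢ = 1202.
Σwᵢxᵢ = 2·7 + 400·7 + 800·4 = 6014.
Σwᵢyᵢ = 2·3 + 400·6 + 800·8 = 8806.
x* = 6014/1202 = 5.00, y* = 8806/1202 = 7.33.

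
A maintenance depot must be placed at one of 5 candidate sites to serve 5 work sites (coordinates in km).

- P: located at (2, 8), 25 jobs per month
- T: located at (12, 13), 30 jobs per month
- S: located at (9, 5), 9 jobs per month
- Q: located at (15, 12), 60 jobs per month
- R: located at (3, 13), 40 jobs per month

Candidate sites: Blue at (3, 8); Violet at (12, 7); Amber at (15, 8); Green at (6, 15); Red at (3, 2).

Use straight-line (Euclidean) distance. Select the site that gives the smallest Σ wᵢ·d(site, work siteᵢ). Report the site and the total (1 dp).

Total weighted distance at each candidate:
  Blue (3, 8): total = 1353.2
  Violet (12, 7): total = 1246.2
  Amber (15, 8): total = 1320.3
  Green (6, 15): total = 1198.7
  Red (3, 2): total = 2016.1
Minimum is at Green with total 1198.7 km.

Green, total 1198.7 km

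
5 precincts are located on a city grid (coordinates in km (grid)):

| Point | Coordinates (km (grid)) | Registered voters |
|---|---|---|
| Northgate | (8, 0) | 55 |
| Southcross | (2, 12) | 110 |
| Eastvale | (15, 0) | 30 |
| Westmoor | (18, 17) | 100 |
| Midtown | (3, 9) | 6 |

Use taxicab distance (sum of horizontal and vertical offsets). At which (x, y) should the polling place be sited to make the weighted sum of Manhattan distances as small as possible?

(8, 12)

Manhattan distance separates: Σwᵢ(|x−xᵢ|+|y−yᵢ|) = Σwᵢ|x−xᵢ| + Σwᵢ|y−yᵢ|, so x and y are optimised independently as 1-D weighted medians.
Total weight W = 301; half = 150.5.
x-coordinate, sorted with cumulative weight:
  x=2 (Southcross, w=110) cum 110
  x=3 (Midtown, w=6) cum 116
  x=8 (Northgate, w=55) cum 171  ← median
  x=15 (Eastvale, w=30) cum 201
  x=18 (Westmoor, w=100) cum 301
⇒ x* = 8
y-coordinate, sorted with cumulative weight:
  y=0 (Northgate, w=55) cum 55
  y=0 (Eastvale, w=30) cum 85
  y=9 (Midtown, w=6) cum 91
  y=12 (Southcross, w=110) cum 201  ← median
  y=17 (Westmoor, w=100) cum 301
⇒ y* = 12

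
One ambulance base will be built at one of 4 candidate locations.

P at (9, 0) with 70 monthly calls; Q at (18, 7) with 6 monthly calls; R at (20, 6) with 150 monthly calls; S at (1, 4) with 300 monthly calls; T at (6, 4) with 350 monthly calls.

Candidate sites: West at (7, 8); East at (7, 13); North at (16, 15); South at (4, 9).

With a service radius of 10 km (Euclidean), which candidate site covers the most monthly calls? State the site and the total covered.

West, covering 720

Coverage radius r = 10 km; a point is covered iff (Δx)²+(Δy)² ≤ 10² = 100.
  West (7, 8): covers {P, S, T} → 720
  East (7, 13): covers {T} → 350
  North (16, 15): covers {Q, R} → 156
  South (4, 9): covers {S, T} → 650
Maximum coverage at West: 720 monthly calls.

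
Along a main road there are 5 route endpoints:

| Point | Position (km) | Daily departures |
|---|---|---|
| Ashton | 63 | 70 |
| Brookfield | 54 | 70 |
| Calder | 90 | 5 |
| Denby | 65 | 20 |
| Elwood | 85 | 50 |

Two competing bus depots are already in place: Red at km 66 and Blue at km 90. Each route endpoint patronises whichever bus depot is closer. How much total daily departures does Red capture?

160

The indifferent point is the midpoint (66+90)/2 = 78; route endpoints left of it (closer to Red at 66) go to Red, those right go to Blue.
  Brookfield at 54 (w=70) → Red
  Ashton at 63 (w=70) → Red
  Denby at 65 (w=20) → Red
  Elwood at 85 (w=50) → Blue
  Calder at 90 (w=5) → Blue
Red captures 160; Blue captures 55.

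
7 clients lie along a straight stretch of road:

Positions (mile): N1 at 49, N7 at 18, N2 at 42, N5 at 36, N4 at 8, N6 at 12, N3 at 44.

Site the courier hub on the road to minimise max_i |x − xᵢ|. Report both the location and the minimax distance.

location 28.5, max distance 20.5

The 1-center on a line is the midpoint of the two extreme points: leftmost at 8, rightmost at 49.
Optimal location = (8 + 49)/2 = 28.5; maximum distance = (49 − 8)/2 = 20.5.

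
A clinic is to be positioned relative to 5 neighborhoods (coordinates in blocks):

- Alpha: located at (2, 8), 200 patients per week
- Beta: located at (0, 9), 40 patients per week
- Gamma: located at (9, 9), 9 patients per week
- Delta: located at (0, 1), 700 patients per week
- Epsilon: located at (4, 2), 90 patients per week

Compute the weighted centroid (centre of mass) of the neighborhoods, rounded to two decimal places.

The minimiser of Σwᵢ‖p−pᵢ‖² is the weighted centroid p* = (Σwᵢpᵢ)/(Σwᵢ).
Σwᵢ = 1039.
Σwᵢxᵢ = 200·2 + 40·0 + 9·9 + 700·0 + 90·4 = 841.
Σwᵢyᵢ = 200·8 + 40·9 + 9·9 + 700·1 + 90·2 = 2921.
x* = 841/1039 = 0.81, y* = 2921/1039 = 2.81.

(0.81, 2.81)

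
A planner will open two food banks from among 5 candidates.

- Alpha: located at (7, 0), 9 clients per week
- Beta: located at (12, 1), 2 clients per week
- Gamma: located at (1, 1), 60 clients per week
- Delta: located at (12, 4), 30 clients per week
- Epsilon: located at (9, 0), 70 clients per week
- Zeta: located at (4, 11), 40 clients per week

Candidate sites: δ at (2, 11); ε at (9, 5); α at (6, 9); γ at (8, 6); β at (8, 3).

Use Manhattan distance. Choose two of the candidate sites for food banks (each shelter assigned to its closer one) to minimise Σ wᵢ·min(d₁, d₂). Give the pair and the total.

{δ, β}, total 1098

Evaluate every pair (each demand assigned to the nearer of the two):
  {δ, β}: total = 1098
  {α, β}: total = 1178
  {δ, ε}: total = 1287
  {γ, β}: total = 1378
  {ε, α}: total = 1427
  {ε, β}: total = 1428
  {δ, γ}: total = 1491
  {ε, γ}: total = 1627
  {α, γ}: total = 1631
  {δ, α}: total = 2028
Best pair: {δ, β} with total 1098.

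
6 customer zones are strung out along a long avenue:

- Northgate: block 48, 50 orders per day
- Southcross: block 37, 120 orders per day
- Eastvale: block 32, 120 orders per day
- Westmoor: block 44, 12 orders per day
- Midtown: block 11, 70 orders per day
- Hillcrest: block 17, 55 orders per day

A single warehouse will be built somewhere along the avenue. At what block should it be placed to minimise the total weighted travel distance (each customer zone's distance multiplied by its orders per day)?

For a sum of weighted absolute distances on a line, the optimum is the weighted median (not the mean). Total weight W = 427; half-weight = 213.5.
Sort by position and accumulate weight:
  block 11 (Midtown, w=70) → cum 70
  block 17 (Hillcrest, w=55) → cum 125
  block 32 (Eastvale, w=120) → cum 245  ≥ 213.5 → median here
  block 37 (Southcross, w=120) → cum 365
  block 44 (Westmoor, w=12) → cum 377
  block 48 (Northgate, w=50) → cum 427
Optimal location: block 32.

x = 32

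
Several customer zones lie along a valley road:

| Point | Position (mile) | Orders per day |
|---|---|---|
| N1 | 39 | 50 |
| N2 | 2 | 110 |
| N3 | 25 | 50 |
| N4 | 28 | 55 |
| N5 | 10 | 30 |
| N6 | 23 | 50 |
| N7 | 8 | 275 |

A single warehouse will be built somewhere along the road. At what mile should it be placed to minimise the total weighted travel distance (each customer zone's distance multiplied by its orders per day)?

For a sum of weighted absolute distances on a line, the optimum is the weighted median (not the mean). Total weight W = 620; half-weight = 310.
Sort by position and accumulate weight:
  mile 2 (N2, w=110) → cum 110
  mile 8 (N7, w=275) → cum 385  ≥ 310 → median here
  mile 10 (N5, w=30) → cum 415
  mile 23 (N6, w=50) → cum 465
  mile 25 (N3, w=50) → cum 515
  mile 28 (N4, w=55) → cum 570
  mile 39 (N1, w=50) → cum 620
Optimal location: mile 8.

x = 8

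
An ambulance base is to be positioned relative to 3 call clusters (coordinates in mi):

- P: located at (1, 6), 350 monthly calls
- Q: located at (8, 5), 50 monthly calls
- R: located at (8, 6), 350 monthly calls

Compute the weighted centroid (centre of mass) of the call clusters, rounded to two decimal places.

(4.73, 5.93)

The minimiser of Σwᵢ‖p−pᵢ‖² is the weighted centroid p* = (Σwᵢpᵢ)/(Σwᵢ).
Σwᵢ = 750.
Σwᵢxᵢ = 350·1 + 50·8 + 350·8 = 3550.
Σwᵢyᵢ = 350·6 + 50·5 + 350·6 = 4450.
x* = 3550/750 = 4.73, y* = 4450/750 = 5.93.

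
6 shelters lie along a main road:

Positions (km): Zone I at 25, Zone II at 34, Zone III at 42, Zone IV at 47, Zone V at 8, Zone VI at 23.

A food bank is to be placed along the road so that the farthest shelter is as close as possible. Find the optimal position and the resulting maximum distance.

location 27.5, max distance 19.5

The 1-center on a line is the midpoint of the two extreme points: leftmost at 8, rightmost at 47.
Optimal location = (8 + 47)/2 = 27.5; maximum distance = (47 − 8)/2 = 19.5.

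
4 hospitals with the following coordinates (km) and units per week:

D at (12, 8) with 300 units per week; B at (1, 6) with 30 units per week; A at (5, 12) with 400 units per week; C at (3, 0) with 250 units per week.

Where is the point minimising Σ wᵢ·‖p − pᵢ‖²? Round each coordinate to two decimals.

The minimiser of Σwᵢ‖p−pᵢ‖² is the weighted centroid p* = (Σwᵢpᵢ)/(Σwᵢ).
Σwᵢ = 980.
Σwᵢxᵢ = 300·12 + 30·1 + 400·5 + 250·3 = 6380.
Σwᵢyᵢ = 300·8 + 30·6 + 400·12 + 250·0 = 7380.
x* = 6380/980 = 6.51, y* = 7380/980 = 7.53.

(6.51, 7.53)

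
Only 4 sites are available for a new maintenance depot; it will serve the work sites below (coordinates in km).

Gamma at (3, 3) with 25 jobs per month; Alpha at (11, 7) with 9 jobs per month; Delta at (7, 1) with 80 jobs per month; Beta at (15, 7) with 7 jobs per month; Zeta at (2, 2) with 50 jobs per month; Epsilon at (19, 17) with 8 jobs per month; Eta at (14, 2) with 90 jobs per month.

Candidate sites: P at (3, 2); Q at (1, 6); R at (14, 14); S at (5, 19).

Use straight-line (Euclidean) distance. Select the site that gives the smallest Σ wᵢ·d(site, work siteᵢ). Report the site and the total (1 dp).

P, total 1746.2 km

Total weighted distance at each candidate:
  P (3, 2): total = 1746.2
  Q (1, 6): total = 2502.7
  R (14, 14): total = 3663.3
  S (5, 19): total = 4789.5
Minimum is at P with total 1746.2 km.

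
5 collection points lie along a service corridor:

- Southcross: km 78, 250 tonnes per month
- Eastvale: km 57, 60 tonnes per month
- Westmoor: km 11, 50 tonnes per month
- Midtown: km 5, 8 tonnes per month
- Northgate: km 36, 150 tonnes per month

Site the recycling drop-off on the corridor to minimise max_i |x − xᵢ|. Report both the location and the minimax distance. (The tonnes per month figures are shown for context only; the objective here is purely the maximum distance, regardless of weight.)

location 41.5, max distance 36.5

The 1-center on a line is the midpoint of the two extreme points: leftmost at 5, rightmost at 78.
Optimal location = (5 + 78)/2 = 41.5; maximum distance = (78 − 5)/2 = 36.5.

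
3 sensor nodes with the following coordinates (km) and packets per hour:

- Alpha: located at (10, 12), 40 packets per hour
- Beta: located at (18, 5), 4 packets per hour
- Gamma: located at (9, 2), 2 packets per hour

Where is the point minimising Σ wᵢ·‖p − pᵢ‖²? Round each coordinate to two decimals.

(10.65, 10.96)

The minimiser of Σwᵢ‖p−pᵢ‖² is the weighted centroid p* = (Σwᵢpᵢ)/(Σwᵢ).
Σwᵢ = 46.
Σwᵢxᵢ = 40·10 + 4·18 + 2·9 = 490.
Σwᵢyᵢ = 40·12 + 4·5 + 2·2 = 504.
x* = 490/46 = 10.65, y* = 504/46 = 10.96.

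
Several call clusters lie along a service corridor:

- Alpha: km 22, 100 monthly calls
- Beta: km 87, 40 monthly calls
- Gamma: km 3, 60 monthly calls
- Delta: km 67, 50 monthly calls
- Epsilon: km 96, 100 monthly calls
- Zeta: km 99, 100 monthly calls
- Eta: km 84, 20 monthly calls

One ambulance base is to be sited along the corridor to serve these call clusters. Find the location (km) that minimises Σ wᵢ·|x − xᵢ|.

x = 87

For a sum of weighted absolute distances on a line, the optimum is the weighted median (not the mean). Total weight W = 470; half-weight = 235.
Sort by position and accumulate weight:
  km 3 (Gamma, w=60) → cum 60
  km 22 (Alpha, w=100) → cum 160
  km 67 (Delta, w=50) → cum 210
  km 84 (Eta, w=20) → cum 230
  km 87 (Beta, w=40) → cum 270  ≥ 235 → median here
  km 96 (Epsilon, w=100) → cum 370
  km 99 (Zeta, w=100) → cum 470
Optimal location: km 87.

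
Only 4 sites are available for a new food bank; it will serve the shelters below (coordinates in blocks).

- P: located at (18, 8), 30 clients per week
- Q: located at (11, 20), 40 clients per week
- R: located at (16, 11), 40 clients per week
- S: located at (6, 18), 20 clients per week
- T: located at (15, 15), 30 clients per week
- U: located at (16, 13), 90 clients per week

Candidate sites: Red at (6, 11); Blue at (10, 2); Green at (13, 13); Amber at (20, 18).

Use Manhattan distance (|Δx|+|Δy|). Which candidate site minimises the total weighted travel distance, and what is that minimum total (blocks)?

Green, total 1490 blocks

Total weighted distance at each candidate:
  Red (6, 11): total = 3020
  Blue (10, 2): total = 4250
  Green (13, 13): total = 1490
  Amber (20, 18): total = 2570
Minimum is at Green with total 1490 blocks.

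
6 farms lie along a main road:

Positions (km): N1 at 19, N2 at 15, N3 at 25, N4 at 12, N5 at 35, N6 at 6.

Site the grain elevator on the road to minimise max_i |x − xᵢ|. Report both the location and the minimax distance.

location 20.5, max distance 14.5

The 1-center on a line is the midpoint of the two extreme points: leftmost at 6, rightmost at 35.
Optimal location = (6 + 35)/2 = 20.5; maximum distance = (35 − 6)/2 = 14.5.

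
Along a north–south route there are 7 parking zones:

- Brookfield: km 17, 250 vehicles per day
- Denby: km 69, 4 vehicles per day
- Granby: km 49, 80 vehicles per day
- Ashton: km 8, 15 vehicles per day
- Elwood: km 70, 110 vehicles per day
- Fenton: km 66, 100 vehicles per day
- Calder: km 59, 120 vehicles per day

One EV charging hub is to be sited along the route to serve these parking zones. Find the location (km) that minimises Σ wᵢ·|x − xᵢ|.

x = 49

For a sum of weighted absolute distances on a line, the optimum is the weighted median (not the mean). Total weight W = 679; half-weight = 339.5.
Sort by position and accumulate weight:
  km 8 (Ashton, w=15) → cum 15
  km 17 (Brookfield, w=250) → cum 265
  km 49 (Granby, w=80) → cum 345  ≥ 339.5 → median here
  km 59 (Calder, w=120) → cum 465
  km 66 (Fenton, w=100) → cum 565
  km 69 (Denby, w=4) → cum 569
  km 70 (Elwood, w=110) → cum 679
Optimal location: km 49.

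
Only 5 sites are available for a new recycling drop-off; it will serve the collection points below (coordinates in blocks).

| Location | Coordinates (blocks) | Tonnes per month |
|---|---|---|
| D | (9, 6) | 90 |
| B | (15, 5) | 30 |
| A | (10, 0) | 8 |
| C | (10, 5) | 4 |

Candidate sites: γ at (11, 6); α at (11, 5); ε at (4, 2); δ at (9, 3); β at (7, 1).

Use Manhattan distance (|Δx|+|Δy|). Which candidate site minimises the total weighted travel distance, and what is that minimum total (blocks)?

Total weighted distance at each candidate:
  γ (11, 6): total = 394
  α (11, 5): total = 442
  ε (4, 2): total = 1330
  δ (9, 3): total = 554
  β (7, 1): total = 1050
Minimum is at γ with total 394 blocks.

γ, total 394 blocks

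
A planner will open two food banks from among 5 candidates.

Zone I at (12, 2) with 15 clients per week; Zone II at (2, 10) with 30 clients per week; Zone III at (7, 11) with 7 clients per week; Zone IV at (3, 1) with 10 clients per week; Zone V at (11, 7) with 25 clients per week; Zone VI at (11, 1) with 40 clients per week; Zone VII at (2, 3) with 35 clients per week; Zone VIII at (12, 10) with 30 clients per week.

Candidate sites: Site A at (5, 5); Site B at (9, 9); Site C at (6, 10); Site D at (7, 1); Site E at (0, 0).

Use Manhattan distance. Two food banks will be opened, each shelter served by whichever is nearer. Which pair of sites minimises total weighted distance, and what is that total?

Evaluate every pair (each demand assigned to the nearer of the two):
  {Site B, Site D}: total = 1023
  {Site C, Site D}: total = 1049
  {Site B, Site E}: total = 1253
  {Site A, Site B}: total = 1273
  {Site A, Site C}: total = 1299
  {Site A, Site D}: total = 1321
  {Site B, Site C}: total = 1409
  {Site C, Site E}: total = 1419
  {Site D, Site E}: total = 1565
  {Site A, Site E}: total = 1621
Best pair: {Site B, Site D} with total 1023.

{Site B, Site D}, total 1023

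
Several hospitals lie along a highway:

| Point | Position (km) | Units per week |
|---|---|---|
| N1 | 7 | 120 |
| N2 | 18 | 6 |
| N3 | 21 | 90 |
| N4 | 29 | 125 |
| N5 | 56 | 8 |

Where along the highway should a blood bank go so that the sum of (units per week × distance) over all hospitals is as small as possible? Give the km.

For a sum of weighted absolute distances on a line, the optimum is the weighted median (not the mean). Total weight W = 349; half-weight = 174.5.
Sort by position and accumulate weight:
  km 7 (N1, w=120) → cum 120
  km 18 (N2, w=6) → cum 126
  km 21 (N3, w=90) → cum 216  ≥ 174.5 → median here
  km 29 (N4, w=125) → cum 341
  km 56 (N5, w=8) → cum 349
Optimal location: km 21.

x = 21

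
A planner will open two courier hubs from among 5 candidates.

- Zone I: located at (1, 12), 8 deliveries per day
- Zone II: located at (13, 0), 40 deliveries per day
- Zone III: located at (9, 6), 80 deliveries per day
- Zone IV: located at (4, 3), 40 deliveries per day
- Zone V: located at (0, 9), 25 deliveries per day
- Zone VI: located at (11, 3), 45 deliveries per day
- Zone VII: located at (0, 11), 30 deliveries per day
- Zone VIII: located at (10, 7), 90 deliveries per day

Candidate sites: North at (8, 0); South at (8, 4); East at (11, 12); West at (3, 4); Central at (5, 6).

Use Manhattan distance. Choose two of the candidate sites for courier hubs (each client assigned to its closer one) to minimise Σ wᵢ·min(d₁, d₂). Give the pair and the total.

Evaluate every pair (each demand assigned to the nearer of the two):
  {South, West}: total = 1890
  {South, Central}: total = 1970
  {North, Central}: total = 2070
  {North, South}: total = 2165
  {South, East}: total = 2195
  {West, Central}: total = 2485
  {North, West}: total = 2500
  {East, Central}: total = 2565
  {North, East}: total = 2640
  {East, West}: total = 2805
Best pair: {South, West} with total 1890.

{South, West}, total 1890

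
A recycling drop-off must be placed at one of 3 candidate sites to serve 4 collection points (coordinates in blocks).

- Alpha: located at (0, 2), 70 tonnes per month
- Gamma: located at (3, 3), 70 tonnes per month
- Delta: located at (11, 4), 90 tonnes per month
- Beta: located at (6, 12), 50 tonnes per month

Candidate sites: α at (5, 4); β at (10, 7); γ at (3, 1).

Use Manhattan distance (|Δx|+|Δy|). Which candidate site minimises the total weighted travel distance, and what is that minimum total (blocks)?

Total weighted distance at each candidate:
  α (5, 4): total = 1690
  β (10, 7): total = 2630
  γ (3, 1): total = 2110
Minimum is at α with total 1690 blocks.

α, total 1690 blocks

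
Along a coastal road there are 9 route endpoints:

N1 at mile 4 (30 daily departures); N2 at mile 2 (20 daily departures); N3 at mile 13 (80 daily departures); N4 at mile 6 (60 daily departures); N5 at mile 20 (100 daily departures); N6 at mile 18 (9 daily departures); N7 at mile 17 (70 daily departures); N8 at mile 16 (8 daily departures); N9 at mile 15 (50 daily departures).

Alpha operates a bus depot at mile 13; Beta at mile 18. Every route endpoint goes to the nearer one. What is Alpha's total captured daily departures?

The indifferent point is the midpoint (13+18)/2 = 15.5; route endpoints left of it (closer to Alpha at 13) go to Alpha, those right go to Beta.
  N2 at 2 (w=20) → Alpha
  N1 at 4 (w=30) → Alpha
  N4 at 6 (w=60) → Alpha
  N3 at 13 (w=80) → Alpha
  N9 at 15 (w=50) → Alpha
  N8 at 16 (w=8) → Beta
  N7 at 17 (w=70) → Beta
  N6 at 18 (w=9) → Beta
  N5 at 20 (w=100) → Beta
Alpha captures 240; Beta captures 187.

240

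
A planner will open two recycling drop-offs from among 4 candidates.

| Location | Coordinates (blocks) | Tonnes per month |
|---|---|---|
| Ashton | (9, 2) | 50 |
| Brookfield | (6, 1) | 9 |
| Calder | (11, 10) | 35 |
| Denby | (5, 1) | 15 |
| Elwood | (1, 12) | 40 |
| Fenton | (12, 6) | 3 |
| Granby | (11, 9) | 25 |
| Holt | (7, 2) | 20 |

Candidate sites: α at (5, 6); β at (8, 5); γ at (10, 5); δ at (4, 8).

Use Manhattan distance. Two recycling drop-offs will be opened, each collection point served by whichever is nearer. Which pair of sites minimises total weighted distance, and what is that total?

{γ, δ}, total 1136

Evaluate every pair (each demand assigned to the nearer of the two):
  {γ, δ}: total = 1136
  {β, δ}: total = 1189
  {α, γ}: total = 1193
  {α, β}: total = 1279
  {β, γ}: total = 1343
  {α, δ}: total = 1465
Best pair: {γ, δ} with total 1136.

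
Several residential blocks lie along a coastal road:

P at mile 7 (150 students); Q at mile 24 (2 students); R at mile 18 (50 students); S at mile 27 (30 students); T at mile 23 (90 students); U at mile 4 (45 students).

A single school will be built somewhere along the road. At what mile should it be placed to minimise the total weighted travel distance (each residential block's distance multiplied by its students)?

For a sum of weighted absolute distances on a line, the optimum is the weighted median (not the mean). Total weight W = 367; half-weight = 183.5.
Sort by position and accumulate weight:
  mile 4 (U, w=45) → cum 45
  mile 7 (P, w=150) → cum 195  ≥ 183.5 → median here
  mile 18 (R, w=50) → cum 245
  mile 23 (T, w=90) → cum 335
  mile 24 (Q, w=2) → cum 337
  mile 27 (S, w=30) → cum 367
Optimal location: mile 7.

x = 7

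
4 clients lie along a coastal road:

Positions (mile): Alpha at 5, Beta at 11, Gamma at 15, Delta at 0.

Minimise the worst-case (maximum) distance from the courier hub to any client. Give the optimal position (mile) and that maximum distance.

location 7.5, max distance 7.5

The 1-center on a line is the midpoint of the two extreme points: leftmost at 0, rightmost at 15.
Optimal location = (0 + 15)/2 = 7.5; maximum distance = (15 − 0)/2 = 7.5.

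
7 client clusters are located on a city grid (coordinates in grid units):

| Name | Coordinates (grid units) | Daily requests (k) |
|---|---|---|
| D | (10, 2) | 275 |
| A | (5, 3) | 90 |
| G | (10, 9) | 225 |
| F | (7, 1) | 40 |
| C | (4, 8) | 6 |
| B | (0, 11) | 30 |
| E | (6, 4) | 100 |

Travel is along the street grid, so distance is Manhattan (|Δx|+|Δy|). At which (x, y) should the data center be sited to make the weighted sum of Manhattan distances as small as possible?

Manhattan distance separates: Σwᵢ(|x−xᵢ|+|y−yᵢ|) = Σwᵢ|x−xᵢ| + Σwᵢ|y−yᵢ|, so x and y are optimised independently as 1-D weighted medians.
Total weight W = 766; half = 383.
x-coordinate, sorted with cumulative weight:
  x=0 (B, w=30) cum 30
  x=4 (C, w=6) cum 36
  x=5 (A, w=90) cum 126
  x=6 (E, w=100) cum 226
  x=7 (F, w=40) cum 266
  x=10 (D, w=275) cum 541  ← median
  x=10 (G, w=225) cum 766
⇒ x* = 10
y-coordinate, sorted with cumulative weight:
  y=1 (F, w=40) cum 40
  y=2 (D, w=275) cum 315
  y=3 (A, w=90) cum 405  ← median
  y=4 (E, w=100) cum 505
  y=8 (C, w=6) cum 511
  y=9 (G, w=225) cum 736
  y=11 (B, w=30) cum 766
⇒ y* = 3

(10, 3)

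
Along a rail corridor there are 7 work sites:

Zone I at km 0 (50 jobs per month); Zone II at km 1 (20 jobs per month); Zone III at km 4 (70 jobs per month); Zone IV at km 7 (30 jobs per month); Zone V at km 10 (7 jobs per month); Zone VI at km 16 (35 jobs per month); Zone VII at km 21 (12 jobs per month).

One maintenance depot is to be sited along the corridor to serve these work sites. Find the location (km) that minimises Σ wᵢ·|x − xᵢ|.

For a sum of weighted absolute distances on a line, the optimum is the weighted median (not the mean). Total weight W = 224; half-weight = 112.
Sort by position and accumulate weight:
  km 0 (Zone I, w=50) → cum 50
  km 1 (Zone II, w=20) → cum 70
  km 4 (Zone III, w=70) → cum 140  ≥ 112 → median here
  km 7 (Zone IV, w=30) → cum 170
  km 10 (Zone V, w=7) → cum 177
  km 16 (Zone VI, w=35) → cum 212
  km 21 (Zone VII, w=12) → cum 224
Optimal location: km 4.

x = 4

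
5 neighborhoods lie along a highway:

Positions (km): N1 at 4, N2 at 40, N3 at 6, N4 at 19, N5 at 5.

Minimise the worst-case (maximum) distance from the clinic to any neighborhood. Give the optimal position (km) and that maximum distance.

location 22, max distance 18

The 1-center on a line is the midpoint of the two extreme points: leftmost at 4, rightmost at 40.
Optimal location = (4 + 40)/2 = 22; maximum distance = (40 − 4)/2 = 18.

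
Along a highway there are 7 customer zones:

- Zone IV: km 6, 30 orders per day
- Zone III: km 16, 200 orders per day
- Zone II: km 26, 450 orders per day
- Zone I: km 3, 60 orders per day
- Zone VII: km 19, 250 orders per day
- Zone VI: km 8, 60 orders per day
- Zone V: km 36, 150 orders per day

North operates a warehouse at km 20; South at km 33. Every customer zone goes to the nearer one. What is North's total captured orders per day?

The indifferent point is the midpoint (20+33)/2 = 26.5; customer zones left of it (closer to North at 20) go to North, those right go to South.
  Zone I at 3 (w=60) → North
  Zone IV at 6 (w=30) → North
  Zone VI at 8 (w=60) → North
  Zone III at 16 (w=200) → North
  Zone VII at 19 (w=250) → North
  Zone II at 26 (w=450) → North
  Zone V at 36 (w=150) → South
North captures 1050; South captures 150.

1050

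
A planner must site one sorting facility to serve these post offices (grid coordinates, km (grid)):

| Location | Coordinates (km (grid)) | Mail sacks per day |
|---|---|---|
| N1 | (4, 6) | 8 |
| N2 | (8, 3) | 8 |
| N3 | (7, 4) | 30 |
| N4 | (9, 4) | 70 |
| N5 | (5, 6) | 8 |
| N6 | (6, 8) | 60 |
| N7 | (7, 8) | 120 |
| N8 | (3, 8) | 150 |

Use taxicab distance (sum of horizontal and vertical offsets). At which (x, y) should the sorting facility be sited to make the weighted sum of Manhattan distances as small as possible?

(7, 8)

Manhattan distance separates: Σwᵢ(|x−xᵢ|+|y−yᵢ|) = Σwᵢ|x−xᵢ| + Σwᵢ|y−yᵢ|, so x and y are optimised independently as 1-D weighted medians.
Total weight W = 454; half = 227.
x-coordinate, sorted with cumulative weight:
  x=3 (N8, w=150) cum 150
  x=4 (N1, w=8) cum 158
  x=5 (N5, w=8) cum 166
  x=6 (N6, w=60) cum 226
  x=7 (N3, w=30) cum 256  ← median
  x=7 (N7, w=120) cum 376
  x=8 (N2, w=8) cum 384
  x=9 (N4, w=70) cum 454
⇒ x* = 7
y-coordinate, sorted with cumulative weight:
  y=3 (N2, w=8) cum 8
  y=4 (N3, w=30) cum 38
  y=4 (N4, w=70) cum 108
  y=6 (N1, w=8) cum 116
  y=6 (N5, w=8) cum 124
  y=8 (N6, w=60) cum 184
  y=8 (N7, w=120) cum 304  ← median
  y=8 (N8, w=150) cum 454
⇒ y* = 8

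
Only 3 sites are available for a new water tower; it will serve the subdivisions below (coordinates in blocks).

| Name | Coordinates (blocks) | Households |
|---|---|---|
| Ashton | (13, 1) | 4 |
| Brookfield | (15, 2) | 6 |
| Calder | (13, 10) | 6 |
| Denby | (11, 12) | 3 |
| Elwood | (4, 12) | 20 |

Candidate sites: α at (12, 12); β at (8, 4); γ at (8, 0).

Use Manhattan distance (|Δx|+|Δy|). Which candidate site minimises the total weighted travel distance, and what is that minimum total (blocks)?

α, total 307 blocks

Total weighted distance at each candidate:
  α (12, 12): total = 307
  β (8, 4): total = 425
  γ (8, 0): total = 533
Minimum is at α with total 307 blocks.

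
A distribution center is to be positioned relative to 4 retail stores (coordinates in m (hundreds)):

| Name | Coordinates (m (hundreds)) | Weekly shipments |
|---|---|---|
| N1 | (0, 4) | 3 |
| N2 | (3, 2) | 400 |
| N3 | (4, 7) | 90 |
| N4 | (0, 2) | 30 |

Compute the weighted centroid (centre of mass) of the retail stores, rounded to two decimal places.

(2.98, 2.87)

The minimiser of Σwᵢ‖p−pᵢ‖² is the weighted centroid p* = (Σwᵢpᵢ)/(Σwᵢ).
Σwᵢ = 523.
Σwᵢxᵢ = 3·0 + 400·3 + 90·4 + 30·0 = 1560.
Σwᵢyᵢ = 3·4 + 400·2 + 90·7 + 30·2 = 1502.
x* = 1560/523 = 2.98, y* = 1502/523 = 2.87.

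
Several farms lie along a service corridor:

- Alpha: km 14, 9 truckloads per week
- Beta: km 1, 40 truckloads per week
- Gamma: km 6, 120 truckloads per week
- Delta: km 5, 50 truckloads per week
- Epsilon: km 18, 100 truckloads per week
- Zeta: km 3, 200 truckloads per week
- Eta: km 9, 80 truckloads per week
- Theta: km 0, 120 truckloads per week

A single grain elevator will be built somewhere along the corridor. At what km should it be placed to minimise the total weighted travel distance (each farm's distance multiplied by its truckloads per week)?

For a sum of weighted absolute distances on a line, the optimum is the weighted median (not the mean). Total weight W = 719; half-weight = 359.5.
Sort by position and accumulate weight:
  km 0 (Theta, w=120) → cum 120
  km 1 (Beta, w=40) → cum 160
  km 3 (Zeta, w=200) → cum 360  ≥ 359.5 → median here
  km 5 (Delta, w=50) → cum 410
  km 6 (Gamma, w=120) → cum 530
  km 9 (Eta, w=80) → cum 610
  km 14 (Alpha, w=9) → cum 619
  km 18 (Epsilon, w=100) → cum 719
Optimal location: km 3.

x = 3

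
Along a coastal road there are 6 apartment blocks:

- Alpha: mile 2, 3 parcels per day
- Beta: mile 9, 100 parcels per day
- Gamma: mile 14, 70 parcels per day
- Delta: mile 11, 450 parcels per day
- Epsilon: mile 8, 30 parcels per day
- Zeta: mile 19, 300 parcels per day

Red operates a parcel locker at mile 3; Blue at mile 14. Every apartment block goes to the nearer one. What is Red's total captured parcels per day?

The indifferent point is the midpoint (3+14)/2 = 8.5; apartment blocks left of it (closer to Red at 3) go to Red, those right go to Blue.
  Alpha at 2 (w=3) → Red
  Epsilon at 8 (w=30) → Red
  Beta at 9 (w=100) → Blue
  Delta at 11 (w=450) → Blue
  Gamma at 14 (w=70) → Blue
  Zeta at 19 (w=300) → Blue
Red captures 33; Blue captures 920.

33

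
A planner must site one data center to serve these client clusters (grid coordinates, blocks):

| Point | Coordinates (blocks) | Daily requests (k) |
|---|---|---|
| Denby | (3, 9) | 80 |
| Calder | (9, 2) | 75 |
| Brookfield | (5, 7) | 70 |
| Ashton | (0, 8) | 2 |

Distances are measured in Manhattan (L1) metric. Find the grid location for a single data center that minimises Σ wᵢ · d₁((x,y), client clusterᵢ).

(5, 7)

Manhattan distance separates: Σwᵢ(|x−xᵢ|+|y−yᵢ|) = Σwᵢ|x−xᵢ| + Σwᵢ|y−yᵢ|, so x and y are optimised independently as 1-D weighted medians.
Total weight W = 227; half = 113.5.
x-coordinate, sorted with cumulative weight:
  x=0 (Ashton, w=2) cum 2
  x=3 (Denby, w=80) cum 82
  x=5 (Brookfield, w=70) cum 152  ← median
  x=9 (Calder, w=75) cum 227
⇒ x* = 5
y-coordinate, sorted with cumulative weight:
  y=2 (Calder, w=75) cum 75
  y=7 (Brookfield, w=70) cum 145  ← median
  y=8 (Ashton, w=2) cum 147
  y=9 (Denby, w=80) cum 227
⇒ y* = 7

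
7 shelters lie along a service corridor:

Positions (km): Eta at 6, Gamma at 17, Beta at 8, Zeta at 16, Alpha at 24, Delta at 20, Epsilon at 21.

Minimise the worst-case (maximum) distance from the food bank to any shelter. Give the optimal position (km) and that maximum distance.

location 15, max distance 9

The 1-center on a line is the midpoint of the two extreme points: leftmost at 6, rightmost at 24.
Optimal location = (6 + 24)/2 = 15; maximum distance = (24 − 6)/2 = 9.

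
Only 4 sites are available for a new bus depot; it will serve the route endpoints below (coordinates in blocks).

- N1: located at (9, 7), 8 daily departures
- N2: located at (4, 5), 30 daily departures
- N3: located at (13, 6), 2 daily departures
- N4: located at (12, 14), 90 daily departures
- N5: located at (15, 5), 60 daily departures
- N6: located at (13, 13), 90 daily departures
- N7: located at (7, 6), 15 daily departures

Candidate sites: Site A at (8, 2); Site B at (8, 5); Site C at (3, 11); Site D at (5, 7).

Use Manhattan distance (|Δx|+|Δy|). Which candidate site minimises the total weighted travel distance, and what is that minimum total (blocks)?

Site B, total 2946 blocks

Total weighted distance at each candidate:
  Site A (8, 2): total = 3831
  Site B (8, 5): total = 2946
  Site C (3, 11): total = 3695
  Site D (5, 7): total = 3425
Minimum is at Site B with total 2946 blocks.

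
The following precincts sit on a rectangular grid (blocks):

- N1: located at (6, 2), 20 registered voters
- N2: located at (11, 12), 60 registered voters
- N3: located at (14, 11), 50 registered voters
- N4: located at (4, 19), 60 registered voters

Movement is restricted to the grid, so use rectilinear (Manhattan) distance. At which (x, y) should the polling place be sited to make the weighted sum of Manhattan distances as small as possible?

(11, 12)

Manhattan distance separates: Σwᵢ(|x−xᵢ|+|y−yᵢ|) = Σwᵢ|x−xᵢ| + Σwᵢ|y−yᵢ|, so x and y are optimised independently as 1-D weighted medians.
Total weight W = 190; half = 95.
x-coordinate, sorted with cumulative weight:
  x=4 (N4, w=60) cum 60
  x=6 (N1, w=20) cum 80
  x=11 (N2, w=60) cum 140  ← median
  x=14 (N3, w=50) cum 190
⇒ x* = 11
y-coordinate, sorted with cumulative weight:
  y=2 (N1, w=20) cum 20
  y=11 (N3, w=50) cum 70
  y=12 (N2, w=60) cum 130  ← median
  y=19 (N4, w=60) cum 190
⇒ y* = 12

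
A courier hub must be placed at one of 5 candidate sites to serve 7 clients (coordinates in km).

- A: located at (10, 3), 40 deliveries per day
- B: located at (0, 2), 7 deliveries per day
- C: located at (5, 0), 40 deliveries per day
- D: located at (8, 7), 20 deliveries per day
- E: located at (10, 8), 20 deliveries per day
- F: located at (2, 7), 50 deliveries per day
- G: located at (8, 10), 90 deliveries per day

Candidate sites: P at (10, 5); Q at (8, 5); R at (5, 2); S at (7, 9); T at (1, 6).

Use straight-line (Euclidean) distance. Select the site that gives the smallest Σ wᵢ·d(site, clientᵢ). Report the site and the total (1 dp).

Total weighted distance at each candidate:
  P (10, 5): total = 1449.5
  Q (8, 5): total = 1284.5
  R (5, 2): total = 1652.3
  S (7, 9): total = 1210.9
  T (1, 6): total = 1818.9
Minimum is at S with total 1210.9 km.

S, total 1210.9 km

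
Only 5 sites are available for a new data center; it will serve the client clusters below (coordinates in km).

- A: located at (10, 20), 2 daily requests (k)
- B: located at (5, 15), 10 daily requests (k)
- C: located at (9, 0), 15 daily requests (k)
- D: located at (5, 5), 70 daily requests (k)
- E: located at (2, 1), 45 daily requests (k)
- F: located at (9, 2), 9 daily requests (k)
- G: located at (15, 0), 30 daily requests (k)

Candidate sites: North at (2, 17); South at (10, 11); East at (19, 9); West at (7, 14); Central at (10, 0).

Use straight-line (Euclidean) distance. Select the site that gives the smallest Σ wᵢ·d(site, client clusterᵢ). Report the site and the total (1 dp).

Total weighted distance at each candidate:
  North (2, 17): total = 2705.8
  South (10, 11): total = 1814.7
  East (19, 9): total = 2652.6
  West (7, 14): total = 2113.3
  Central (10, 0): total = 1241.0
Minimum is at Central with total 1241.0 km.

Central, total 1241.0 km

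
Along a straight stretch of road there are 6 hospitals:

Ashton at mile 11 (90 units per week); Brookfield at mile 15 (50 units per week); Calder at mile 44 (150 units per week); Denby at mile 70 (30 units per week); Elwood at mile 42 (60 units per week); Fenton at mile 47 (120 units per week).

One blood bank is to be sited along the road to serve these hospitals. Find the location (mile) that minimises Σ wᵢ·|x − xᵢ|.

For a sum of weighted absolute distances on a line, the optimum is the weighted median (not the mean). Total weight W = 500; half-weight = 250.
Sort by position and accumulate weight:
  mile 11 (Ashton, w=90) → cum 90
  mile 15 (Brookfield, w=50) → cum 140
  mile 42 (Elwood, w=60) → cum 200
  mile 44 (Calder, w=150) → cum 350  ≥ 250 → median here
  mile 47 (Fenton, w=120) → cum 470
  mile 70 (Denby, w=30) → cum 500
Optimal location: mile 44.

x = 44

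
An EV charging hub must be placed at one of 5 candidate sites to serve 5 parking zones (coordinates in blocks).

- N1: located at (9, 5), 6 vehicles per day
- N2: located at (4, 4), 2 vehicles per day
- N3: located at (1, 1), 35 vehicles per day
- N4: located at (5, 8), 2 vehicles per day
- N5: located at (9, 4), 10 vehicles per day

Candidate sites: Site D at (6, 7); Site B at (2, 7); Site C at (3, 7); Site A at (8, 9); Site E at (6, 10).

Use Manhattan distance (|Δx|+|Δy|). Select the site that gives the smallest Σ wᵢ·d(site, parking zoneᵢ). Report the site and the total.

Total weighted distance at each candidate:
  Site D (6, 7): total = 489
  Site B (2, 7): total = 417
  Site C (3, 7): total = 432
  Site A (8, 9): total = 641
  Site E (6, 10): total = 650
Minimum is at Site B with total 417 blocks.

Site B, total 417 blocks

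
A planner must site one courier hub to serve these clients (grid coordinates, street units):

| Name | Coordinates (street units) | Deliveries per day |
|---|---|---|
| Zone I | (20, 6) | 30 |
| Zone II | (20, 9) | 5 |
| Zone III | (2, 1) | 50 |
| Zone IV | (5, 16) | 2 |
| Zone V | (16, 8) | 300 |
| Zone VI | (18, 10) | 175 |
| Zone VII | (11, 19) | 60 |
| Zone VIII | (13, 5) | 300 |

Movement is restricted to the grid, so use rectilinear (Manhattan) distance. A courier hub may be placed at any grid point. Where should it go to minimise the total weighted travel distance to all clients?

Manhattan distance separates: Σwᵢ(|x−xᵢ|+|y−yᵢ|) = Σwᵢ|x−xᵢ| + Σwᵢ|y−yᵢ|, so x and y are optimised independently as 1-D weighted medians.
Total weight W = 922; half = 461.
x-coordinate, sorted with cumulative weight:
  x=2 (Zone III, w=50) cum 50
  x=5 (Zone IV, w=2) cum 52
  x=11 (Zone VII, w=60) cum 112
  x=13 (Zone VIII, w=300) cum 412
  x=16 (Zone V, w=300) cum 712  ← median
  x=18 (Zone VI, w=175) cum 887
  x=20 (Zone I, w=30) cum 917
  x=20 (Zone II, w=5) cum 922
⇒ x* = 16
y-coordinate, sorted with cumulative weight:
  y=1 (Zone III, w=50) cum 50
  y=5 (Zone VIII, w=300) cum 350
  y=6 (Zone I, w=30) cum 380
  y=8 (Zone V, w=300) cum 680  ← median
  y=9 (Zone II, w=5) cum 685
  y=10 (Zone VI, w=175) cum 860
  y=16 (Zone IV, w=2) cum 862
  y=19 (Zone VII, w=60) cum 922
⇒ y* = 8

(16, 8)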